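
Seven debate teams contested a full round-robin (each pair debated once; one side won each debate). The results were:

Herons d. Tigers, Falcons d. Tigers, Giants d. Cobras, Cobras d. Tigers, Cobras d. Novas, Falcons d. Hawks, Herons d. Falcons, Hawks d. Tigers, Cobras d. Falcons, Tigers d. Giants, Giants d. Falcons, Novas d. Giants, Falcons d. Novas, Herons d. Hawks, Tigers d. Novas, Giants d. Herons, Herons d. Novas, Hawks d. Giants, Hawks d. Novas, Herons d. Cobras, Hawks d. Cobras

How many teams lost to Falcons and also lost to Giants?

Falcons beat: Hawks, Tigers, Novas.
Giants beat: Herons, Falcons, Cobras.
No one was beaten by both.

0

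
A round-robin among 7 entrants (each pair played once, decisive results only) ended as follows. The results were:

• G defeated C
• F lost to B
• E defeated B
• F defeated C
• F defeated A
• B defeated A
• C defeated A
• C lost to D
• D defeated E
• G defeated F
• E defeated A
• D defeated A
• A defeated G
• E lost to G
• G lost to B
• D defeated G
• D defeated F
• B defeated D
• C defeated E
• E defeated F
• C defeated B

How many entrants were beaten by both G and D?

G beat: C, E, F.
D beat: A, C, E, F, G.
Both beat: C, E, F — 3.

3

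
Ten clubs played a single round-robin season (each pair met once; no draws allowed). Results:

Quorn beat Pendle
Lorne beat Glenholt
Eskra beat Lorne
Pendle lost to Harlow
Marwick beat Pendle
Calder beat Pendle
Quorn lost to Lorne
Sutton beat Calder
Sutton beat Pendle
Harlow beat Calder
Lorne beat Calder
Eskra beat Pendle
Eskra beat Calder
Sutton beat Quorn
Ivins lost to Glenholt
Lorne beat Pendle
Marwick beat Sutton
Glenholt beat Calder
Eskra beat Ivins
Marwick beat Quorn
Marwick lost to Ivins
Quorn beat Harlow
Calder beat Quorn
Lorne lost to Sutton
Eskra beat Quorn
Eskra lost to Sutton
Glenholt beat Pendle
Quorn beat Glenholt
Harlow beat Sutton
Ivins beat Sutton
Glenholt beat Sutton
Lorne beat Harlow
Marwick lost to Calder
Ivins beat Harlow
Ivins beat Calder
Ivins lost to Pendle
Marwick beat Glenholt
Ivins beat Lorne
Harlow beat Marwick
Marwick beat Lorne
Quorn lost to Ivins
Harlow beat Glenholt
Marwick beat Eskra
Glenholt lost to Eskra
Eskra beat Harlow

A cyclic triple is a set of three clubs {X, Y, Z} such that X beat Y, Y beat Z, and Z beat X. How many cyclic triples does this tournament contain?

Win totals: Glenholt 4, Calder 3, Quorn 3, Harlow 5, Lorne 5, Sutton 5, Ivins 6, Marwick 6, Eskra 7, Pendle 1.
A club with w wins dominates both others in C(w,2) triples; summing gives 6 + 3 + 3 + 10 + 10 + 10 + 15 + 15 + 21 + 0 = 93 transitive triples.
Total triples C(10,3) = 120, so cyclic triples = 120 − 93 = 27.

27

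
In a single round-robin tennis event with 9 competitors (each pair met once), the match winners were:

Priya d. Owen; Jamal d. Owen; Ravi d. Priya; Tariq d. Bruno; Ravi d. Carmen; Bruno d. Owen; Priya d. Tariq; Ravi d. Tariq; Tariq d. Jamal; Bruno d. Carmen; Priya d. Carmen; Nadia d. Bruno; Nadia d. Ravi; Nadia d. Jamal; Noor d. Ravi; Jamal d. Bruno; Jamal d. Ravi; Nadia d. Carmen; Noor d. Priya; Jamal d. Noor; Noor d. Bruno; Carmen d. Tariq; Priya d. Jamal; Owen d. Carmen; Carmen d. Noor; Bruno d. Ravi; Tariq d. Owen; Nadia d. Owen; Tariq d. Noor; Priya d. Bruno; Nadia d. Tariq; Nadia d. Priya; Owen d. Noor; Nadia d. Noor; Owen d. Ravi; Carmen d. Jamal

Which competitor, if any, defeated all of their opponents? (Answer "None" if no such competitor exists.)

Nadia

Nadia has 8 wins out of 8 opponents — a perfect record.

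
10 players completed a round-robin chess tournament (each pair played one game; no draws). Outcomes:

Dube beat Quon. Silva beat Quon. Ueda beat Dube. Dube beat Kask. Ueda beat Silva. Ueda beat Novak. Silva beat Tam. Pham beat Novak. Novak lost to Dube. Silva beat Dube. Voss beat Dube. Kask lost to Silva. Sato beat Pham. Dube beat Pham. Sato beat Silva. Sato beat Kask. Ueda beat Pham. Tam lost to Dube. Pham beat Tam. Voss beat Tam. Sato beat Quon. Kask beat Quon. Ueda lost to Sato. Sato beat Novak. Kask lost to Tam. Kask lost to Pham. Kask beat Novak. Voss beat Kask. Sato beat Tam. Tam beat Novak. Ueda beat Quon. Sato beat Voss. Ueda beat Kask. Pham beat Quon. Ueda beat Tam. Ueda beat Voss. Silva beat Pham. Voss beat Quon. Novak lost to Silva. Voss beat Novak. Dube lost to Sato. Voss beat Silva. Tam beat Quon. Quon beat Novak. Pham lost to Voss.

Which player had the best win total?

Win totals: Tam 3, Voss 7, Pham 4, Dube 5, Sato 9, Kask 2, Quon 1, Ueda 8, Silva 6, Novak 0.
Sato leads with 9 wins (next highest: 8).

Sato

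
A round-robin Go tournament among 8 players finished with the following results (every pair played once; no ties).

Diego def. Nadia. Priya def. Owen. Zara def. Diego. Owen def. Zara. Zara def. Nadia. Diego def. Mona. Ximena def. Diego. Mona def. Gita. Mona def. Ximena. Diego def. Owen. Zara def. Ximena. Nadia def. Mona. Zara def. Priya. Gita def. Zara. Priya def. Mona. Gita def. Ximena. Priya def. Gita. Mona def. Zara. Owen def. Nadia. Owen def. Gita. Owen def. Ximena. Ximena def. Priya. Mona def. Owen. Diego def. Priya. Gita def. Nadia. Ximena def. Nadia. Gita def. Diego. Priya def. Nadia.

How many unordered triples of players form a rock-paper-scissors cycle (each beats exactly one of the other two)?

17

Win totals: Diego 4, Zara 4, Mona 4, Gita 4, Ximena 3, Owen 4, Priya 4, Nadia 1.
A player with w wins dominates both others in C(w,2) triples; summing gives 6 + 6 + 6 + 6 + 3 + 6 + 6 + 0 = 39 transitive triples.
Total triples C(8,3) = 56, so cyclic triples = 56 − 39 = 17.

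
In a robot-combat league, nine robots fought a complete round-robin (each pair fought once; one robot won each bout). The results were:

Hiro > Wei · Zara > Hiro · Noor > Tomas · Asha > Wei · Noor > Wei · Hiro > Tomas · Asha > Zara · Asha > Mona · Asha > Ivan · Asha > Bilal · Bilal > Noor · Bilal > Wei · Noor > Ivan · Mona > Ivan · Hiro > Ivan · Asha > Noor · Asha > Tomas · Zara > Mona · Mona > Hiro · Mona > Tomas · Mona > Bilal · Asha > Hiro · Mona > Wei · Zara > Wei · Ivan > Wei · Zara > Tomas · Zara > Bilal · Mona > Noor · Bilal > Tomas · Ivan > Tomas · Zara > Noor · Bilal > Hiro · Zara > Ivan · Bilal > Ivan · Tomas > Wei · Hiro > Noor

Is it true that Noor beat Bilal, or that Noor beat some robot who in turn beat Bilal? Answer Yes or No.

Noor did not beat Bilal directly.
Noor beat Ivan, Wei, Tomas, but each of them lost to Bilal. No two-step path.

No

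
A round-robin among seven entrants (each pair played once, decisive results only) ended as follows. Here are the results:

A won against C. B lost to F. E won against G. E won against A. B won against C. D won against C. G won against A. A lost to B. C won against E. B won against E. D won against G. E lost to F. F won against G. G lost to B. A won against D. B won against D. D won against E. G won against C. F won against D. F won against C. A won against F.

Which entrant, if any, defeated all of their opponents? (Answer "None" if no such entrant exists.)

Highest win total is F with 5 (out of 6 possible).
F lost to A, so no entrant went undefeated.

None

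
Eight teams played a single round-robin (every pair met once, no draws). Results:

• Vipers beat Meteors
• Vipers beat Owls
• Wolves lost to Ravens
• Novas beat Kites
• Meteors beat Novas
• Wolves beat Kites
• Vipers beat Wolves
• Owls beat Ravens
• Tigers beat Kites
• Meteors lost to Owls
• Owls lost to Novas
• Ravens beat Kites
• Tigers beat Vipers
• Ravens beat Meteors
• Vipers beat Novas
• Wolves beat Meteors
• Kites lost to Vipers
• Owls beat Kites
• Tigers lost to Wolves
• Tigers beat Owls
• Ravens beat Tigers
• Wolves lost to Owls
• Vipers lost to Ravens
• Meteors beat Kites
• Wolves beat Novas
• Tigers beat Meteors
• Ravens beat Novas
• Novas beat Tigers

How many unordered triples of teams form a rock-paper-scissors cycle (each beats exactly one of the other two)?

9

Win totals: Ravens 6, Tigers 4, Novas 3, Wolves 4, Kites 0, Vipers 5, Owls 4, Meteors 2.
A team with w wins dominates both others in C(w,2) triples; summing gives 15 + 6 + 3 + 6 + 0 + 10 + 6 + 1 = 47 transitive triples.
Total triples C(8,3) = 56, so cyclic triples = 56 − 47 = 9.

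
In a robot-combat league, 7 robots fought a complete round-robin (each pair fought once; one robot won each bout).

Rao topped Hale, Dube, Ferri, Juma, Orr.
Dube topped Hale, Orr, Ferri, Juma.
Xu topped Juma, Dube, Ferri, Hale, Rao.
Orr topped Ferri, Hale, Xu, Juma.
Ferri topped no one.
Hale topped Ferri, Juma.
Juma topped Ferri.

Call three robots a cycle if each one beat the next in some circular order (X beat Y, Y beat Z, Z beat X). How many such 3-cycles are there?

2

Win totals: Orr 4, Juma 1, Dube 4, Ferri 0, Xu 5, Hale 2, Rao 5.
A robot with w wins dominates both others in C(w,2) triples; summing gives 6 + 0 + 6 + 0 + 10 + 1 + 10 = 33 transitive triples.
Total triples C(7,3) = 35, so cyclic triples = 35 − 33 = 2.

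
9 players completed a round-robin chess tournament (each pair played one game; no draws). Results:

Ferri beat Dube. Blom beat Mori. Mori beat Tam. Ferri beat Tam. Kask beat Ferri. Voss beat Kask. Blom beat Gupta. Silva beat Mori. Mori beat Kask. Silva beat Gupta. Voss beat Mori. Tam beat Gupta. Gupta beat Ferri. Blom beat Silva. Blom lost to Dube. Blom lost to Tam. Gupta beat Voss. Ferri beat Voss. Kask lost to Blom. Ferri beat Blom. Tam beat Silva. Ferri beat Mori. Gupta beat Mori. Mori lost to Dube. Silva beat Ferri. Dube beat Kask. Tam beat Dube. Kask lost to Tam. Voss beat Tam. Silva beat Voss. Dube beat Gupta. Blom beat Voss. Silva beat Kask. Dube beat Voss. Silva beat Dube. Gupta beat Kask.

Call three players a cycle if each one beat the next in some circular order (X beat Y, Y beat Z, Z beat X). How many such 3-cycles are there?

Win totals: Dube 5, Ferri 5, Mori 2, Silva 6, Gupta 4, Blom 5, Kask 1, Tam 5, Voss 3.
A player with w wins dominates both others in C(w,2) triples; summing gives 10 + 10 + 1 + 15 + 6 + 10 + 0 + 10 + 3 = 65 transitive triples.
Total triples C(9,3) = 84, so cyclic triples = 84 − 65 = 19.

19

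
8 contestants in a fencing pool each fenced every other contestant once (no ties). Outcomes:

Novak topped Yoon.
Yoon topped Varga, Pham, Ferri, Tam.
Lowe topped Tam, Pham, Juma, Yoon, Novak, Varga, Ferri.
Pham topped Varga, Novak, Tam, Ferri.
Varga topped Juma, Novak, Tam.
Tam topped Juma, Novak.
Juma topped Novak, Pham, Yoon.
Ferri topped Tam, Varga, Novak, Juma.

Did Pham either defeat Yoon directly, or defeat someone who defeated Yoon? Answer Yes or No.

Yes

Pham did not beat Yoon directly.
Pham beat Varga, Ferri, Novak, Tam. Of those, Novak beat Yoon.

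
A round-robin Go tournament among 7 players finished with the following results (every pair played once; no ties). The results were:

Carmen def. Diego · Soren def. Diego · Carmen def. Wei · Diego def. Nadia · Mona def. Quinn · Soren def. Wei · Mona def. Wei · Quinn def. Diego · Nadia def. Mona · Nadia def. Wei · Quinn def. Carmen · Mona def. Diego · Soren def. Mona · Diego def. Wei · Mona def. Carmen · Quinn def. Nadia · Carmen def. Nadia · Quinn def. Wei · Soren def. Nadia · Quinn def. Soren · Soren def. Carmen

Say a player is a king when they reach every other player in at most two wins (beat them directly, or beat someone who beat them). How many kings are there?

3

Soren reaches everyone (king).
Mona reaches everyone (king).
Quinn reaches everyone (king).
Wei cannot reach Soren, Mona, Quinn, Carmen, Diego, Nadia in two steps.
Carmen cannot reach Soren, Quinn in two steps.
Diego cannot reach Soren, Quinn, Carmen in two steps.
Nadia cannot reach Soren in two steps.
Kings: Soren, Mona, Quinn — 3.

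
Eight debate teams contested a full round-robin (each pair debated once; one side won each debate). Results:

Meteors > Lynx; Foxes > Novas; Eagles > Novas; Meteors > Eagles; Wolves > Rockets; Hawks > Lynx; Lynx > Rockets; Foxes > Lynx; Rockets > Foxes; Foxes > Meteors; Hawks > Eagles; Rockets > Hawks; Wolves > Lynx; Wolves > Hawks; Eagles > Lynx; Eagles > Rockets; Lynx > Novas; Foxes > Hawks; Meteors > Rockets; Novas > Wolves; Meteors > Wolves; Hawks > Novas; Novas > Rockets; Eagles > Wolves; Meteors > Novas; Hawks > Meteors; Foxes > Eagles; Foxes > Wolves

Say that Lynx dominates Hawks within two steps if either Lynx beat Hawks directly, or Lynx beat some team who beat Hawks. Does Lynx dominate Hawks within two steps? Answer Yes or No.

Lynx did not beat Hawks directly.
Lynx beat Rockets, Novas. Of those, Rockets beat Hawks.

Yes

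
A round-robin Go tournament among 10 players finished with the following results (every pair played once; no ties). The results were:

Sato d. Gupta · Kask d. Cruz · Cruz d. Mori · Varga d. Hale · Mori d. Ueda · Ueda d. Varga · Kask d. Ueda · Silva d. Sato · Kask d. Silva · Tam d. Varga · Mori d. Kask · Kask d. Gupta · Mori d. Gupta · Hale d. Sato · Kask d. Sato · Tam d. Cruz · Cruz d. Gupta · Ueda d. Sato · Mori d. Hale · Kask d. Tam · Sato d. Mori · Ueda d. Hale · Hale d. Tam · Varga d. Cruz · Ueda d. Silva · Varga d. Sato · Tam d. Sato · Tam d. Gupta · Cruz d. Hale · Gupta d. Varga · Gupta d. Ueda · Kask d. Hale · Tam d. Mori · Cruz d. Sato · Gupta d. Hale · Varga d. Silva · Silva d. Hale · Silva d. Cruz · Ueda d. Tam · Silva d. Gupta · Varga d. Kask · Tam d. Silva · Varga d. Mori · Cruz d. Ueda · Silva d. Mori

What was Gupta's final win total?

3

Gupta's results: beat Hale, Varga, Ueda; lost to Mori, Silva, Cruz, Sato, Kask, Tam.
That is 3 wins.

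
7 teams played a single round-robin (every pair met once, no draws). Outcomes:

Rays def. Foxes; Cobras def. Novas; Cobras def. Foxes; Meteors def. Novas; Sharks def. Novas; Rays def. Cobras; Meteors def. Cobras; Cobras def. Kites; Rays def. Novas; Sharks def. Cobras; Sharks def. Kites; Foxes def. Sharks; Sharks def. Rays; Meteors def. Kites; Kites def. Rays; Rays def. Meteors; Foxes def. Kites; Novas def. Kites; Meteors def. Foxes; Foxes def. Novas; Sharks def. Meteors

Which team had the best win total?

Sharks

Win totals: Foxes 3, Kites 1, Novas 1, Meteors 4, Sharks 5, Rays 4, Cobras 3.
Sharks leads with 5 wins (next highest: 4).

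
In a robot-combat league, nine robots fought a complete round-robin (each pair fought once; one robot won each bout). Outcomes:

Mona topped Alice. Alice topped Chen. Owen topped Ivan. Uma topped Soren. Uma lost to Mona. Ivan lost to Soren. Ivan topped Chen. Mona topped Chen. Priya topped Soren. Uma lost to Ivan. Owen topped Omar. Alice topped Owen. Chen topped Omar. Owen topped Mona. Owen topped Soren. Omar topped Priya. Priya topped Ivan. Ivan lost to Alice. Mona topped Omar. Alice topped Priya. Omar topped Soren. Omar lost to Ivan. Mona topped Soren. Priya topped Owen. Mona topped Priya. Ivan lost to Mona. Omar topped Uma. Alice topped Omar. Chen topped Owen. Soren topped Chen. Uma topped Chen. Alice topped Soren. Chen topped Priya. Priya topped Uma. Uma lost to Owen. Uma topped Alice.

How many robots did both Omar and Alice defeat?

2

Omar beat: Priya, Soren, Uma.
Alice beat: Priya, Ivan, Soren, Owen, Omar, Chen.
Both beat: Priya, Soren — 2.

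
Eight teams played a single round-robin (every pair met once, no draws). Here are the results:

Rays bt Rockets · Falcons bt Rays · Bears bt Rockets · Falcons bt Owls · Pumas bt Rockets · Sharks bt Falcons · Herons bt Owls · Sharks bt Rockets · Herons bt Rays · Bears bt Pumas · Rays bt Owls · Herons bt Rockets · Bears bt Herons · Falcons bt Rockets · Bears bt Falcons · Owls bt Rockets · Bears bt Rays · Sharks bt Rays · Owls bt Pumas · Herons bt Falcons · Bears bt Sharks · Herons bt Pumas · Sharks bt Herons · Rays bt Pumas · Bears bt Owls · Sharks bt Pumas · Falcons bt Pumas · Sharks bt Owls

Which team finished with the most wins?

Win totals: Herons 5, Sharks 6, Bears 7, Pumas 1, Falcons 4, Owls 2, Rockets 0, Rays 3.
Bears leads with 7 wins (next highest: 6).

Bears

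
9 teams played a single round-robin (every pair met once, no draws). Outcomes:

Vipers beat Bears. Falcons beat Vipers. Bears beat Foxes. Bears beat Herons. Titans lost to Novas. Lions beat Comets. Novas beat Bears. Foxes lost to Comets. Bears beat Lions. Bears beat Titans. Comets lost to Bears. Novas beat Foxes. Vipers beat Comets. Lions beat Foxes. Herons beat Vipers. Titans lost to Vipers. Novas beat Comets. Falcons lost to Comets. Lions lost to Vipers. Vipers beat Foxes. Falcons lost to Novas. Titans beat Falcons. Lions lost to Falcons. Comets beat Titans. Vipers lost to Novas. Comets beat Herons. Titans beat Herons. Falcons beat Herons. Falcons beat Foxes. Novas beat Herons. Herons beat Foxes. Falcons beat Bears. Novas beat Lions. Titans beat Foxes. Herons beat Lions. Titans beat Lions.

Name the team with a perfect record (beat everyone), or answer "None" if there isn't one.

Novas has 8 wins out of 8 opponents — a perfect record.

Novas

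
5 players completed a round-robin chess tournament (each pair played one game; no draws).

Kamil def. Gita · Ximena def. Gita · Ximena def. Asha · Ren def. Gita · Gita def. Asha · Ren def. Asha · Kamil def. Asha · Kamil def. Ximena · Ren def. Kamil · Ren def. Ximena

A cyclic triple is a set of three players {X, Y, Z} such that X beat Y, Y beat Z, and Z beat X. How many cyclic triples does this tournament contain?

Win totals: Kamil 3, Ximena 2, Ren 4, Asha 0, Gita 1.
A player with w wins dominates both others in C(w,2) triples; summing gives 3 + 1 + 6 + 0 + 0 = 10 transitive triples.
Total triples C(5,3) = 10, so cyclic triples = 10 − 10 = 0.

0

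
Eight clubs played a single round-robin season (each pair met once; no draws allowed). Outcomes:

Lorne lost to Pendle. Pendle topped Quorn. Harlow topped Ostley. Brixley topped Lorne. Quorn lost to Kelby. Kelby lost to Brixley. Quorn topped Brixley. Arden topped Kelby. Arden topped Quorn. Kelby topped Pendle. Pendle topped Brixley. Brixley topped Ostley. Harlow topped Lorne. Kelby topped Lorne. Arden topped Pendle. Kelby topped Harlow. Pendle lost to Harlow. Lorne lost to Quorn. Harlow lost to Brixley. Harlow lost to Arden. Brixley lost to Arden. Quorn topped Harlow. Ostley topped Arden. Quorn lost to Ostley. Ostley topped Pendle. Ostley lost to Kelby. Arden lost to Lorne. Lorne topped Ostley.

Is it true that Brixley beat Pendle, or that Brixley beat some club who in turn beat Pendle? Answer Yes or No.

Brixley did not beat Pendle directly.
Brixley beat Lorne, Harlow, Kelby, Ostley. Of those, Harlow beat Pendle.

Yes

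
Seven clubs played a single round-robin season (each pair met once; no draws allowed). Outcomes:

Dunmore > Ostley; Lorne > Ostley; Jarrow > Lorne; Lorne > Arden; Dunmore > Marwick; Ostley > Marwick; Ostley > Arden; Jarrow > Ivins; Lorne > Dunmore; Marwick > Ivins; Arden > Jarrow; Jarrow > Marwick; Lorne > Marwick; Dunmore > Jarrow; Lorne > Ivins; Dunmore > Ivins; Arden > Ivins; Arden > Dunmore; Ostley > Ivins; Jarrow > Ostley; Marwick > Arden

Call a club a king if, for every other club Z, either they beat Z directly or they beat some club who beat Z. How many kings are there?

4

Ostley cannot reach Lorne in two steps.
Ivins cannot reach Ostley, Jarrow, Marwick, Dunmore, Lorne, Arden in two steps.
Jarrow reaches everyone (king).
Marwick cannot reach Ostley, Lorne in two steps.
Dunmore reaches everyone (king).
Lorne reaches everyone (king).
Arden reaches everyone (king).
Kings: Jarrow, Dunmore, Lorne, Arden — 4.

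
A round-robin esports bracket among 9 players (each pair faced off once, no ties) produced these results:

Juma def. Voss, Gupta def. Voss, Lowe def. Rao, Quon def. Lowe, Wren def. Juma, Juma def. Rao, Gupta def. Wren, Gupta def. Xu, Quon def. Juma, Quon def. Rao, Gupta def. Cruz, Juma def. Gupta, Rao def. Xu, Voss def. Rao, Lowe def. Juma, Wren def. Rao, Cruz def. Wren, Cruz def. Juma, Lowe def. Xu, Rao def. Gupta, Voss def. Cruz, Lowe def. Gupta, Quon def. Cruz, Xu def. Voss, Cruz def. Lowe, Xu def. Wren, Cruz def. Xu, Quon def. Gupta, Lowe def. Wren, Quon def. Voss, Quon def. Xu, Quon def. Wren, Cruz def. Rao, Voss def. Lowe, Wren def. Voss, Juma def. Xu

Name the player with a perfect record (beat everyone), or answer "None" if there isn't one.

Quon

Quon has 8 wins out of 8 opponents — a perfect record.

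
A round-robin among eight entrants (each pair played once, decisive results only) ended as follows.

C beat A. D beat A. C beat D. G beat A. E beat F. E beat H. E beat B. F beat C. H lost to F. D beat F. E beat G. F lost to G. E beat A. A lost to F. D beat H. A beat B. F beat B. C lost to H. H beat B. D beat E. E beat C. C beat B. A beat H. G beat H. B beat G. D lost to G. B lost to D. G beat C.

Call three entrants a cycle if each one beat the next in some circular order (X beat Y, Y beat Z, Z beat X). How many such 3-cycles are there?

Win totals: A 2, B 1, C 3, D 5, E 6, F 4, G 5, H 2.
An entrant with w wins dominates both others in C(w,2) triples; summing gives 1 + 0 + 3 + 10 + 15 + 6 + 10 + 1 = 46 transitive triples.
Total triples C(8,3) = 56, so cyclic triples = 56 − 46 = 10.

10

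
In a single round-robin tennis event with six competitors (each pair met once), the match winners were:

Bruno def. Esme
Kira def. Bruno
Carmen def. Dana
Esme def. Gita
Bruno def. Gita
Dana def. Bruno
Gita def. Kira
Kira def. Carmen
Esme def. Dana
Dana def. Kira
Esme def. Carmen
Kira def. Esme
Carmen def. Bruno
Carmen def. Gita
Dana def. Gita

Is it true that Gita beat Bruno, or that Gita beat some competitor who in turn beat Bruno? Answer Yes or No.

Gita did not beat Bruno directly.
Gita beat Kira. Of those, Kira beat Bruno.

Yes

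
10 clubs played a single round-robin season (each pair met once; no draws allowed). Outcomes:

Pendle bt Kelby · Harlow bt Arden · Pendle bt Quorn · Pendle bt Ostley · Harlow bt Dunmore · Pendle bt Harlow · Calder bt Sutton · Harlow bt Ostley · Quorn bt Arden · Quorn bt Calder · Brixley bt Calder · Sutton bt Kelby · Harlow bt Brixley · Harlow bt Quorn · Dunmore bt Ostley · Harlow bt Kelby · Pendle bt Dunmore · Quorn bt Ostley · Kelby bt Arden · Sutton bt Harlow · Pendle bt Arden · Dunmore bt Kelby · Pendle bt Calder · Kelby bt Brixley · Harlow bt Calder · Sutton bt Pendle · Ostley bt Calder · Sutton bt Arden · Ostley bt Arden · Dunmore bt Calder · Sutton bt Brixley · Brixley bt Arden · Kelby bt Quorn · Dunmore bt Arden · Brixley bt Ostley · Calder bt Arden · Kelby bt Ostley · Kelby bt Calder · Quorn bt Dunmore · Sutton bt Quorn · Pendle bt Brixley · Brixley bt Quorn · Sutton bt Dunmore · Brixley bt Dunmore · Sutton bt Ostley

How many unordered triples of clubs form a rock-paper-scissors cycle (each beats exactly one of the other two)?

Win totals: Sutton 8, Pendle 8, Dunmore 4, Quorn 4, Arden 0, Calder 2, Kelby 5, Ostley 2, Brixley 5, Harlow 7.
A club with w wins dominates both others in C(w,2) triples; summing gives 28 + 28 + 6 + 6 + 0 + 1 + 10 + 1 + 10 + 21 = 111 transitive triples.
Total triples C(10,3) = 120, so cyclic triples = 120 − 111 = 9.

9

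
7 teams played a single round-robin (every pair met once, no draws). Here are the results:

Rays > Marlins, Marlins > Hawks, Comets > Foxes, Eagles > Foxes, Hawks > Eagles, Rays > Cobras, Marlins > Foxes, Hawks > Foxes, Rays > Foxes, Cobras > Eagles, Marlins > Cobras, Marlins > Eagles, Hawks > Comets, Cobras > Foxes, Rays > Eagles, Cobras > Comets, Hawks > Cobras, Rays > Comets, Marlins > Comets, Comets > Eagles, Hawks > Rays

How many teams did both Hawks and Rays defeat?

Hawks beat: Comets, Foxes, Cobras, Eagles, Rays.
Rays beat: Comets, Foxes, Cobras, Eagles, Marlins.
Both beat: Comets, Foxes, Cobras, Eagles — 4.

4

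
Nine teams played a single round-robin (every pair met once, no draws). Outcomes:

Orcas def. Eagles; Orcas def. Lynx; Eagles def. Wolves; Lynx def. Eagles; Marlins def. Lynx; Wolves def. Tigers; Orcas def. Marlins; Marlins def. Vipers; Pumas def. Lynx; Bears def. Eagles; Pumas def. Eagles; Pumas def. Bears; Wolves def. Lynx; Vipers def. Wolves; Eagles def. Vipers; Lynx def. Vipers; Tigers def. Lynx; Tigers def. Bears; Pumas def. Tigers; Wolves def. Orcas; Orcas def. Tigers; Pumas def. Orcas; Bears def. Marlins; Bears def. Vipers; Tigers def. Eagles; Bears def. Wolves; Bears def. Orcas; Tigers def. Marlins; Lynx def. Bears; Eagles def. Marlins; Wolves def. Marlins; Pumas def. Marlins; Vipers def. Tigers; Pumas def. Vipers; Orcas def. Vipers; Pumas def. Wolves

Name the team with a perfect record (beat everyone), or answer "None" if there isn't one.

Pumas

Pumas has 8 wins out of 8 opponents — a perfect record.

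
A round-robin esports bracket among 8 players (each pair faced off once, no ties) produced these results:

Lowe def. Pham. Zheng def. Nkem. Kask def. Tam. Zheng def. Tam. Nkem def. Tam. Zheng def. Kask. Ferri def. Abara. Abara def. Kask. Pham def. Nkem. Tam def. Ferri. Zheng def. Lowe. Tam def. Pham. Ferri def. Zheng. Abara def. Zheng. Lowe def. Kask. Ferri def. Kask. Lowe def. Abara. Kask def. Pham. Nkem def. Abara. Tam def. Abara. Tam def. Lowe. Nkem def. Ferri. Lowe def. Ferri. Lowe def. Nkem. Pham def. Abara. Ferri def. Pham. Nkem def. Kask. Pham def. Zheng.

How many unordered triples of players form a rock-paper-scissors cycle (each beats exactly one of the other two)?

Win totals: Ferri 4, Nkem 4, Lowe 5, Kask 2, Abara 2, Zheng 4, Pham 3, Tam 4.
A player with w wins dominates both others in C(w,2) triples; summing gives 6 + 6 + 10 + 1 + 1 + 6 + 3 + 6 = 39 transitive triples.
Total triples C(8,3) = 56, so cyclic triples = 56 − 39 = 17.

17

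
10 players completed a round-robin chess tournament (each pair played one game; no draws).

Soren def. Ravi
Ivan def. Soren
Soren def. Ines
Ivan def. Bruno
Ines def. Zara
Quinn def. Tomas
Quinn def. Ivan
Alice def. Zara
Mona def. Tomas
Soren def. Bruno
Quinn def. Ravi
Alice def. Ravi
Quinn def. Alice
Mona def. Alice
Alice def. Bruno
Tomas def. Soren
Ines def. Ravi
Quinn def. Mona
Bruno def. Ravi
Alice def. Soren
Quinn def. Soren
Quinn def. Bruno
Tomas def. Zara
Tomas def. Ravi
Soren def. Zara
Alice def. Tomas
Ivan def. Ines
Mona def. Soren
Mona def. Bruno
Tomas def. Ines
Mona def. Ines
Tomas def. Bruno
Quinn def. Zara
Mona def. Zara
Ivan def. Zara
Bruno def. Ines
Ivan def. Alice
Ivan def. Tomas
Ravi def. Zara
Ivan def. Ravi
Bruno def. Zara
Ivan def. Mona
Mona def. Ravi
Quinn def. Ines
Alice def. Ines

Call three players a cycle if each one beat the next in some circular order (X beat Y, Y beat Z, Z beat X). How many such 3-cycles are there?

0

Win totals: Soren 4, Quinn 9, Mona 7, Zara 0, Ravi 1, Alice 6, Tomas 5, Ivan 8, Ines 2, Bruno 3.
A player with w wins dominates both others in C(w,2) triples; summing gives 6 + 36 + 21 + 0 + 0 + 15 + 10 + 28 + 1 + 3 = 120 transitive triples.
Total triples C(10,3) = 120, so cyclic triples = 120 − 120 = 0.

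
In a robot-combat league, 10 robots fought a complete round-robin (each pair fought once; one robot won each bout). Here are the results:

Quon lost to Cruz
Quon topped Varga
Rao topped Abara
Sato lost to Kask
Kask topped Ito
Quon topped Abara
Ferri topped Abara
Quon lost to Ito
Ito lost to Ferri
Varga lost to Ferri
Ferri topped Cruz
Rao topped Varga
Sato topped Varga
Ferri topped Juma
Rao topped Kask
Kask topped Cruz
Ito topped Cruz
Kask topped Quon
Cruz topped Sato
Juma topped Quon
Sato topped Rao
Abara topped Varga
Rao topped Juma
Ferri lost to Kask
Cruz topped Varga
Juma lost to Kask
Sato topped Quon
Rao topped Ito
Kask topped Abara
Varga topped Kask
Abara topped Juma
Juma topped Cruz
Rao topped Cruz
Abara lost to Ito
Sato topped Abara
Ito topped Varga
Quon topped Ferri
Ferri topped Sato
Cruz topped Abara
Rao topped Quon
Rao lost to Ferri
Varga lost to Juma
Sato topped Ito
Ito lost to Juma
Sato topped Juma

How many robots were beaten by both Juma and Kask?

3

Juma beat: Cruz, Ito, Quon, Varga.
Kask beat: Ferri, Juma, Cruz, Ito, Abara, Quon, Sato.
Both beat: Cruz, Ito, Quon — 3.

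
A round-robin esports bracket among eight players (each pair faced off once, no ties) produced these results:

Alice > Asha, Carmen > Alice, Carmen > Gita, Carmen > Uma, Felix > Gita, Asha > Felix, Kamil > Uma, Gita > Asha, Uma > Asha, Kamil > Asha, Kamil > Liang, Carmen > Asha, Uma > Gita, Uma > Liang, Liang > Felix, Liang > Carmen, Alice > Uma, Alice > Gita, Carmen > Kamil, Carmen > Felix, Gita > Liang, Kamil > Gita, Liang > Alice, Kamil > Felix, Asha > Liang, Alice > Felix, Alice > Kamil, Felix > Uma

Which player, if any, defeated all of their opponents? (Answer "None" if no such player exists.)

None

Highest win total is Carmen with 6 (out of 7 possible).
Carmen lost to Liang, so no player went undefeated.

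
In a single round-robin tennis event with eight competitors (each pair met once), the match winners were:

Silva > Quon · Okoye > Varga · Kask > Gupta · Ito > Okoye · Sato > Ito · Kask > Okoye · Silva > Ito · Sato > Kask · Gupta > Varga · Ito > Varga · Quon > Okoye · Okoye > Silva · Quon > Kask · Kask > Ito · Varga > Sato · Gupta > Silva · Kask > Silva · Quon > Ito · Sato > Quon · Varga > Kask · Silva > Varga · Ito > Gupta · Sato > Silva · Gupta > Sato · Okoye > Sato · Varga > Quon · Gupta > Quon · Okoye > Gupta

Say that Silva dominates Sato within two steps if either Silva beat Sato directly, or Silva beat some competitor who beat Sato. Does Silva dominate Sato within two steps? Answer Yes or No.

Silva did not beat Sato directly.
Silva beat Varga, Quon, Ito. Of those, Varga beat Sato.

Yes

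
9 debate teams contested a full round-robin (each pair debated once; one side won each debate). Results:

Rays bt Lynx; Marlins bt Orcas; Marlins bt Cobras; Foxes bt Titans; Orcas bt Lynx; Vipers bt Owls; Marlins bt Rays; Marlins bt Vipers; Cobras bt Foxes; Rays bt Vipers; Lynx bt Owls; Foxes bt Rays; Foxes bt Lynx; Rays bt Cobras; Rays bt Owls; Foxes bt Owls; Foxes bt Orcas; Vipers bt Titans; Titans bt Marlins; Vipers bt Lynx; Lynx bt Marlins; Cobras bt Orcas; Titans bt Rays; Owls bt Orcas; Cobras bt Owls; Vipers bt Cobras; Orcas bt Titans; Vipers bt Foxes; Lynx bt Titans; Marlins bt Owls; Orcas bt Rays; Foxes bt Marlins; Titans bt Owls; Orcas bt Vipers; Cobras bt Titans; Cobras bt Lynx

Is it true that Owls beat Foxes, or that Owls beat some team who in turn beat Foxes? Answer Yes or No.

No

Owls did not beat Foxes directly.
Owls beat Orcas, but each of them lost to Foxes. No two-step path.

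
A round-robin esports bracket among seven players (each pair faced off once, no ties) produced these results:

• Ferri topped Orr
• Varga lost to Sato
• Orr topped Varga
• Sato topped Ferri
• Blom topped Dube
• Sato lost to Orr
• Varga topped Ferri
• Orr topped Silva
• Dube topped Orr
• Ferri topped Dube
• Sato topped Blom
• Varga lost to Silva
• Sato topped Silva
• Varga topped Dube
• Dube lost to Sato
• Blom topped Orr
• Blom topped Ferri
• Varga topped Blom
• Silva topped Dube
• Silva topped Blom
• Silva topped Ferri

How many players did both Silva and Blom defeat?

Silva beat: Dube, Ferri, Varga, Blom.
Blom beat: Dube, Orr, Ferri.
Both beat: Dube, Ferri — 2.

2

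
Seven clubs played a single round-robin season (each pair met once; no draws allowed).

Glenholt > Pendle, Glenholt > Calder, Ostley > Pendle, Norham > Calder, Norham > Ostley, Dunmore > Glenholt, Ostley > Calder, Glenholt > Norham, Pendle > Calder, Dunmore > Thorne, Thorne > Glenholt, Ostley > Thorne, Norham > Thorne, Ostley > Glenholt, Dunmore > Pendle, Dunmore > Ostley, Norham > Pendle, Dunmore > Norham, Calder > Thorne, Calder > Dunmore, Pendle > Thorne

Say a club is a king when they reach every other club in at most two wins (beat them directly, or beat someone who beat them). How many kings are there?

5

Ostley reaches everyone (king).
Norham reaches everyone (king).
Thorne cannot reach Ostley, Dunmore in two steps.
Glenholt reaches everyone (king).
Calder reaches everyone (king).
Dunmore reaches everyone (king).
Pendle cannot reach Ostley, Norham in two steps.
Kings: Ostley, Norham, Glenholt, Calder, Dunmore — 5.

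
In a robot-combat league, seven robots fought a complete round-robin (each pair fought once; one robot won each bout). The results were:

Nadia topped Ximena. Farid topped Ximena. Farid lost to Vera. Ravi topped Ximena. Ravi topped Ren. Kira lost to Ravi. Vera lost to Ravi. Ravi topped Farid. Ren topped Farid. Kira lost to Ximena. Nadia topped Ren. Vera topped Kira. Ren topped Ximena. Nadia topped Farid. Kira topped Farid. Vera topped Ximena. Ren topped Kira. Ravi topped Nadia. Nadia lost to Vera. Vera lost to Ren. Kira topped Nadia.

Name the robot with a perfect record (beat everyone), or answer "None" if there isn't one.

Ravi

Ravi has 6 wins out of 6 opponents — a perfect record.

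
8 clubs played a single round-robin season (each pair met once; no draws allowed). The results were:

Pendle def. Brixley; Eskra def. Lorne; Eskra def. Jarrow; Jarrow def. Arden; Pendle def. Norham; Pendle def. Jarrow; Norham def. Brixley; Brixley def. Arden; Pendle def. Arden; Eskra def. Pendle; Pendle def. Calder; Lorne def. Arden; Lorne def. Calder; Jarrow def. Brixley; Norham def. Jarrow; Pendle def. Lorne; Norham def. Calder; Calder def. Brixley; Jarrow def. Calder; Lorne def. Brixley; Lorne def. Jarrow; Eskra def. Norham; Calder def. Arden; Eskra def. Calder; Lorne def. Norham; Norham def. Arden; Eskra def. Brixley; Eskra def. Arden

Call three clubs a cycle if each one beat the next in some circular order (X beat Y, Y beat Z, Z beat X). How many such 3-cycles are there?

0

Win totals: Jarrow 3, Pendle 6, Arden 0, Norham 4, Brixley 1, Eskra 7, Calder 2, Lorne 5.
A club with w wins dominates both others in C(w,2) triples; summing gives 3 + 15 + 0 + 6 + 0 + 21 + 1 + 10 = 56 transitive triples.
Total triples C(8,3) = 56, so cyclic triples = 56 − 56 = 0.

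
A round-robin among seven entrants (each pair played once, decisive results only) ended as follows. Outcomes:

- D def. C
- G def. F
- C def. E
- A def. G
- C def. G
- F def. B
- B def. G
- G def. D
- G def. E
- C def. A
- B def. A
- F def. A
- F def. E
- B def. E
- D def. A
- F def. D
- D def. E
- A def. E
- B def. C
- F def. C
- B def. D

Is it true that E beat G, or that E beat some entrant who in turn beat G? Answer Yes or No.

No

E did not beat G directly.
E beat no one, so there is no intermediate entrant.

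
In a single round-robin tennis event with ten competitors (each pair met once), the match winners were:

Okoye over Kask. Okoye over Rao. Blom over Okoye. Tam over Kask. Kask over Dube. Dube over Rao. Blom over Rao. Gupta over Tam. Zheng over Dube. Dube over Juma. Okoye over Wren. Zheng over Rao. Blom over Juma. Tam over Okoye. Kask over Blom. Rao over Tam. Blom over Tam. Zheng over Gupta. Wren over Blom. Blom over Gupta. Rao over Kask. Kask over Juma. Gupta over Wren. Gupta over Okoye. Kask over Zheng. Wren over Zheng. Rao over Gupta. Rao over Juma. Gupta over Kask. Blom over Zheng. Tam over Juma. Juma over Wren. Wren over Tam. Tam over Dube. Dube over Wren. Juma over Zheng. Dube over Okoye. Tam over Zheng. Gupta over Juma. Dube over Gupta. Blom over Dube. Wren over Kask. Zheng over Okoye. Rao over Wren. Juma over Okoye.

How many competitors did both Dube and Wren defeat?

Dube beat: Wren, Rao, Gupta, Juma, Okoye.
Wren beat: Blom, Zheng, Kask, Tam.
No one was beaten by both.

0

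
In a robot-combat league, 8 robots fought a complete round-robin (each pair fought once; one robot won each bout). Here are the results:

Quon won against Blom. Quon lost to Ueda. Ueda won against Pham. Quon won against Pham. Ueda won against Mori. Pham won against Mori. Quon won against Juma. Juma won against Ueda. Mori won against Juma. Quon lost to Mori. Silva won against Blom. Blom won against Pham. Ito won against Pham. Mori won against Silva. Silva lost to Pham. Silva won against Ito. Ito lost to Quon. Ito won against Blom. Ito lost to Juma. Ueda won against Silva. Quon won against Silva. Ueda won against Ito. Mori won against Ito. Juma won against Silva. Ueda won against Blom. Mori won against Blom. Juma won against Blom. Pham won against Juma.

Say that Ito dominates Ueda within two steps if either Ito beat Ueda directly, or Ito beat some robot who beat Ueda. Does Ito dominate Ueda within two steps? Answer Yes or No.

Ito did not beat Ueda directly.
Ito beat Pham, Blom, but each of them lost to Ueda. No two-step path.

No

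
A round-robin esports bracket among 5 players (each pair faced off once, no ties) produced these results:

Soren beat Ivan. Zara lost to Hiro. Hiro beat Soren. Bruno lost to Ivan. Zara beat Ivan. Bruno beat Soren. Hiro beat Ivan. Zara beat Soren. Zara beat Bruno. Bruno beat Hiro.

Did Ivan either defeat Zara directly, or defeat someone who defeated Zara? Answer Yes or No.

No

Ivan did not beat Zara directly.
Ivan beat Bruno, but each of them lost to Zara. No two-step path.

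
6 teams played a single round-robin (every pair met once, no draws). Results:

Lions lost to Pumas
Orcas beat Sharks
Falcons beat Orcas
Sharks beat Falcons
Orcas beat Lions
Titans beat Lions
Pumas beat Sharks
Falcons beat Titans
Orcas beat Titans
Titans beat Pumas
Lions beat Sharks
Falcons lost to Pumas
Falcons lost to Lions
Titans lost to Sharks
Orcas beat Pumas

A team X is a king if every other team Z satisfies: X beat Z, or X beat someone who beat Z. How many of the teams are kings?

4

Orcas reaches everyone (king).
Sharks reaches everyone (king).
Pumas reaches everyone (king).
Titans cannot reach Orcas in two steps.
Lions cannot reach Pumas in two steps.
Falcons reaches everyone (king).
Kings: Orcas, Sharks, Pumas, Falcons — 4.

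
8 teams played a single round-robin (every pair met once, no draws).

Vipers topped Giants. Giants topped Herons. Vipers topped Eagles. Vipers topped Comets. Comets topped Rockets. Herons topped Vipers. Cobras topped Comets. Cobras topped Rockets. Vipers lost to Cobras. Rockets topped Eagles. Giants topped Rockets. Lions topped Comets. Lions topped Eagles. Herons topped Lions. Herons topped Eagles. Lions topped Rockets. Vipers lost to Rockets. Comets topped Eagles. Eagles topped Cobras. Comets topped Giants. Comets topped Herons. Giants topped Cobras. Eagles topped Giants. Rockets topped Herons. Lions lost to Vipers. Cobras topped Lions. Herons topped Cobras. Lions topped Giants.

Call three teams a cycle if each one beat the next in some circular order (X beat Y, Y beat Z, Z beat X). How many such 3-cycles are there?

Win totals: Cobras 4, Giants 3, Vipers 4, Comets 4, Rockets 3, Herons 4, Lions 4, Eagles 2.
A team with w wins dominates both others in C(w,2) triples; summing gives 6 + 3 + 6 + 6 + 3 + 6 + 6 + 1 = 37 transitive triples.
Total triples C(8,3) = 56, so cyclic triples = 56 − 37 = 19.

19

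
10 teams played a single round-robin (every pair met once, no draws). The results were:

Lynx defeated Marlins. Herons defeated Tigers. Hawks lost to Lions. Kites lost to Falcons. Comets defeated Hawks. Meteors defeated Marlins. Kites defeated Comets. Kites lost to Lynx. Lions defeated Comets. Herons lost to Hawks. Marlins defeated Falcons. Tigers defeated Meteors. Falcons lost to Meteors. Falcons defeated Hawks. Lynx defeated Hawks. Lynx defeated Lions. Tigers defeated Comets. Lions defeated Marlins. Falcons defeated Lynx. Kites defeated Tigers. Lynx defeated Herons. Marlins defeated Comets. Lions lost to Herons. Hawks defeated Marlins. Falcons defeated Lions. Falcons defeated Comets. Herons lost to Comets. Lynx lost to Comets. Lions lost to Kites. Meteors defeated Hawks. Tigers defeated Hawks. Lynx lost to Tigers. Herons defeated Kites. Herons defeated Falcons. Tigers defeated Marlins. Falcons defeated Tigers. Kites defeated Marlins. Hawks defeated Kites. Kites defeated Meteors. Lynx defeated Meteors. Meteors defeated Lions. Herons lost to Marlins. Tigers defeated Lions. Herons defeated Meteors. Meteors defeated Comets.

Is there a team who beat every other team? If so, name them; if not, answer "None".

Highest win total is Tigers with 6 (out of 9 possible).
Tigers lost to Herons, Kites, Falcons, so no team went undefeated.

None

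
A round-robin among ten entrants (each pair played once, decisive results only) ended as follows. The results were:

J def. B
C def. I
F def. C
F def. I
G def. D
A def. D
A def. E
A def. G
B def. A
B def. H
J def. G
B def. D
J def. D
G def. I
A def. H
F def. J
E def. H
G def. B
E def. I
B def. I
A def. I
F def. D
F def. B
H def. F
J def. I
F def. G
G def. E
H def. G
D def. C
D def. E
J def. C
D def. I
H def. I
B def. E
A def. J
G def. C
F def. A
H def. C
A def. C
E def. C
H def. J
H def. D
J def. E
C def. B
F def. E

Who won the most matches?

Win totals: A 7, B 5, C 2, D 3, E 3, F 8, G 5, H 6, I 0, J 6.
F leads with 8 wins (next highest: 7).

F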